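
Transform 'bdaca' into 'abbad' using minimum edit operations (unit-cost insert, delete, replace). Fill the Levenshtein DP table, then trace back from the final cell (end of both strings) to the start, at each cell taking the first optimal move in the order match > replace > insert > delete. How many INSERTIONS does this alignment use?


Edit distance = 4. Backtracking from cell (5, 5) with preference match > replace > insert > delete,
then listing the resulting alignment 'bdaca' -> 'abbad' left to right:
  Step 1: insert 'a' [insertion #1]
  Step 2: keep 'b'
  Step 3: replace d->b
  Step 4: keep 'a'
  Step 5: delete 'c'
  Step 6: replace a->d
Total insertions: 1

1


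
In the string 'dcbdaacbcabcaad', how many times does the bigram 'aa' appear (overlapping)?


Scanning 'dcbdaacbcabcaad' for bigram 'aa':
  Position 0: 'dc' -> no
  Position 1: 'cb' -> no
  Position 2: 'bd' -> no
  Position 3: 'da' -> no
  Position 4: 'aa' -> MATCH
  Position 5: 'ac' -> no
  Position 6: 'cb' -> no
  Position 7: 'bc' -> no
  Position 8: 'ca' -> no
  Position 9: 'ab' -> no
  Position 10: 'bc' -> no
  Position 11: 'ca' -> no
  Position 12: 'aa' -> MATCH
  Position 13: 'ad' -> no
Total matches: 2

2


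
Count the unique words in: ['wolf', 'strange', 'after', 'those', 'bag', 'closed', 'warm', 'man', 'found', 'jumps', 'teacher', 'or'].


Listing all tokens and tracking unique types:
  Token 1: 'wolf' -> NEW (unique so far: 1)
  Token 2: 'strange' -> NEW (unique so far: 2)
  Token 3: 'after' -> NEW (unique so far: 3)
  Token 4: 'those' -> NEW (unique so far: 4)
  Token 5: 'bag' -> NEW (unique so far: 5)
  Token 6: 'closed' -> NEW (unique so far: 6)
  Token 7: 'warm' -> NEW (unique so far: 7)
  Token 8: 'man' -> NEW (unique so far: 8)
  Token 9: 'found' -> NEW (unique so far: 9)
  Token 10: 'jumps' -> NEW (unique so far: 10)
  Token 11: 'teacher' -> NEW (unique so far: 11)
  Token 12: 'or' -> NEW (unique so far: 12)
Unique types: ('after', 'bag', 'closed', 'found', 'jumps', 'man', 'or', 'strange', 'teacher', 'those', 'warm', 'wolf')
Vocabulary size: 12

12


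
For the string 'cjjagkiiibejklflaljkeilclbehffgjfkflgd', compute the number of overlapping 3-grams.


String 'cjjagkiiibejklflaljkeilclbehffgjfkflgd' has length L = 38.
Number of overlapping n-grams = L - n + 1
Substituting: 38 - 3 + 1 = 36

36


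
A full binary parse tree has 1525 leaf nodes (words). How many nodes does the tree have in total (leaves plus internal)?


Leaf nodes (terminals): 1525
Internal nodes = n - 1 = 1525 - 1 = 1524
Total = leaves + internal = 1525 + 1524 = 3049

3049


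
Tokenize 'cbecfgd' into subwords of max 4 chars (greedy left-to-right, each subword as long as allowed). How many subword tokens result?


'cbecfgd' has 7 characters.
Chunking with max size 4:
  Chunk 1: 'cbec' (positions 0-3)
  Chunk 2: 'fgd' (positions 4-6)
Total chunks: ceil(7 / 4) = 2

2


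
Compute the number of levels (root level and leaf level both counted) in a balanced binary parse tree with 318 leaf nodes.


In a balanced binary tree with n leaves the deepest leaf is ceil(log2(n)) edges below the root,
so counting node levels inclusive of root and leaves gives ceil(log2(n)) + 1 levels.
log2(318) = 8.3129
ceil(8.3129) = 9
levels = 9 + 1 = 10

10


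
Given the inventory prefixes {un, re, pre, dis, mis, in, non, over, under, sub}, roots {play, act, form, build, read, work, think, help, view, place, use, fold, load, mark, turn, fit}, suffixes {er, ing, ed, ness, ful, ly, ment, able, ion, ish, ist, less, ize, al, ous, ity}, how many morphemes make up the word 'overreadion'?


Segmenting 'overreadion' against the inventory:
  'over' -> prefix (morpheme 1)
  'read' -> root (morpheme 2)
  'ion' -> suffix (morpheme 3)
Total morphemes: 3

3


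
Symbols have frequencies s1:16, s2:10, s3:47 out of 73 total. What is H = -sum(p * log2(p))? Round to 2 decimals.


Computing entropy H = -sum(p_i * log2(p_i)):
  s1: p = 16/73 = 0.2192, -p*log2(p) = 0.4800
  s2: p = 10/73 = 0.1370, -p*log2(p) = 0.3929
  s3: p = 47/73 = 0.6438, -p*log2(p) = 0.4090
H = sum of terms = 1.2819
Rounded to 2 decimals: 1.28

1.28


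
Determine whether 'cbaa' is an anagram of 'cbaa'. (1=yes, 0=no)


Sort characters of 'cbaa': 'aabc'
Sort characters of 'cbaa': 'aabc'
Sorted forms match -> they ARE anagrams
Result: 1

1


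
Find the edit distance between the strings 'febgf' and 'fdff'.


Building DP table for s1='febgf' (len 5) and s2='fdff' (len 4):
       f  d  f  f
    0  1  2  3  4
  f 1  0  1  2  3
  e 2  1  1  2  3
  b 3  2  2  2  3
  g 4  3  3  3  3
  f 5  4  4  3  3
Edit distance = dp[5][4] = 3

3


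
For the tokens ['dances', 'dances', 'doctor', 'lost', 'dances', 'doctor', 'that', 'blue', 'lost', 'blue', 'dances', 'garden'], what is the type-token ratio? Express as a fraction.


Tokens: 12
Unique types: ('blue', 'dances', 'doctor', 'garden', 'lost', 'that') = 6
TTR = 6/12
Simplify: divide both by 6 -> 1/2
TTR = 1/2

1/2


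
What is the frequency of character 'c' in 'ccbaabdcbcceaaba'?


Scanning 'ccbaabdcbcceaaba' for 'c':
  Position 0: 'c' -> MATCH (count: 1)
  Position 1: 'c' -> MATCH (count: 2)
  Position 7: 'c' -> MATCH (count: 3)
  Position 9: 'c' -> MATCH (count: 4)
  Position 10: 'c' -> MATCH (count: 5)
Total occurrences of 'c': 5

5


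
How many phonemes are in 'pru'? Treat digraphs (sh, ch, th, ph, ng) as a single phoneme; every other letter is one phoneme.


Parsing 'pru' greedily, digraphs first:
  'p' -> consonant phoneme (phonemes so far: 1)
  'r' -> consonant phoneme (phonemes so far: 2)
  'u' -> vowel phoneme (phonemes so far: 3)
Total phonemes: 3

3


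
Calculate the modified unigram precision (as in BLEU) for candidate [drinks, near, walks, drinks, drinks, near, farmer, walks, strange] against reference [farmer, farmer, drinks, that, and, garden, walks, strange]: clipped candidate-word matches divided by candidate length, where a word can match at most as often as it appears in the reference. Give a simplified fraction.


Reference word counts: {'and': 1, 'drinks': 1, 'farmer': 2, 'garden': 1, 'strange': 1, 'that': 1, 'walks': 1}
Checking each candidate word (with clipping):
  'drinks' -> in reference (ref count 1, used 1/1) -> match (matches: 1)
  'near' -> not in reference -> no match (matches: 1)
  'walks' -> in reference (ref count 1, used 1/1) -> match (matches: 2)
  'drinks' -> ref count 1 already used up (1/1) -> clipped, no match (matches: 2)
  'drinks' -> ref count 1 already used up (1/1) -> clipped, no match (matches: 2)
  'near' -> not in reference -> no match (matches: 2)
  'farmer' -> in reference (ref count 2, used 1/2) -> match (matches: 3)
  'walks' -> ref count 1 already used up (1/1) -> clipped, no match (matches: 3)
  'strange' -> in reference (ref count 1, used 1/1) -> match (matches: 4)
Clipped matches: 4, Candidate length: 9
Precision = 4/9

4/9


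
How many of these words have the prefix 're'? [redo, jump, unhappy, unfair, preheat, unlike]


Checking each word for prefix 're':
  'redo' -> YES, starts with 're' (count: 1)
  'jump' -> no (count: 1)
  'unhappy' -> no (count: 1)
  'unfair' -> no (count: 1)
  'preheat' -> no (count: 1)
  'unlike' -> no (count: 1)
Total with prefix 're': 1

1


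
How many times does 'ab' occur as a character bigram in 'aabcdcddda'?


Scanning 'aabcdcddda' for bigram 'ab':
  Position 0: 'aa' -> no
  Position 1: 'ab' -> MATCH
  Position 2: 'bc' -> no
  Position 3: 'cd' -> no
  Position 4: 'dc' -> no
  Position 5: 'cd' -> no
  Position 6: 'dd' -> no
  Position 7: 'dd' -> no
  Position 8: 'da' -> no
Total matches: 1

1


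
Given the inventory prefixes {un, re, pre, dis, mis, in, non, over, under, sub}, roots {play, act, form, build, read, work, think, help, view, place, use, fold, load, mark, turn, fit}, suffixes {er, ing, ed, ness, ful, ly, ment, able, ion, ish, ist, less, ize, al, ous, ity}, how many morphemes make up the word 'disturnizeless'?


Segmenting 'disturnizeless' against the inventory:
  'dis' -> prefix (morpheme 1)
  'turn' -> root (morpheme 2)
  'ize' -> suffix (morpheme 3)
  'less' -> suffix (morpheme 4)
Total morphemes: 4

4


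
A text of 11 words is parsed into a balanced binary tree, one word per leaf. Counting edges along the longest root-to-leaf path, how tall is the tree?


In a balanced binary tree with n leaves the deepest leaf is ceil(log2(n)) edges below the root.
log2(11) = 3.4594
ceil(3.4594) = 4
height (edges) = 4

4


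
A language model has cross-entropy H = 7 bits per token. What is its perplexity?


Perplexity formula: PP = 2^H
H = 7
PP = 2^7
Steps: 2^1 = 2, 2^2 = 4, 2^3 = 8, 2^4 = 16, 2^5 = 32, 2^6 = 64, 2^7 = 128
PP = 128

128


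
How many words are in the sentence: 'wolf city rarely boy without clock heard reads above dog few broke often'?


Counting words by splitting on spaces:
  Word 1: 'wolf'
  Word 2: 'city'
  Word 3: 'rarely'
  Word 4: 'boy'
  Word 5: 'without'
  Word 6: 'clock'
  Word 7: 'heard'
  Word 8: 'reads'
  Word 9: 'above'
  Word 10: 'dog'
  Word 11: 'few'
  Word 12: 'broke'
  Word 13: 'often'
Total words: 13

13


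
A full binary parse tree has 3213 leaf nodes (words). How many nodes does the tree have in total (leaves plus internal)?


Leaf nodes (terminals): 3213
Internal nodes = n - 1 = 3213 - 1 = 3212
Total = leaves + internal = 3213 + 3212 = 6425

6425


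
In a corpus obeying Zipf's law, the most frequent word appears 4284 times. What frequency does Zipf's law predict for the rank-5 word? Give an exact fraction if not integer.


Zipf's law: freq(rank) = f1 / rank
f1 = 4284, rank = 5
freq = 4284 / 5
GCD(4284, 5) = 1
Simplified: 4284/5

4284/5


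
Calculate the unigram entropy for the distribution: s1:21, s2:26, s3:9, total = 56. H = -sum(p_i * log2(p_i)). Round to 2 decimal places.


Computing entropy H = -sum(p_i * log2(p_i)):
  s1: p = 21/56 = 0.3750, -p*log2(p) = 0.5306
  s2: p = 26/56 = 0.4643, -p*log2(p) = 0.5139
  s3: p = 9/56 = 0.1607, -p*log2(p) = 0.4239
H = sum of terms = 1.4684
Rounded to 2 decimals: 1.47

1.47


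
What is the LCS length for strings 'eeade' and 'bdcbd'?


DP table for LCS of 'eeade' and 'bdcbd':
       b  d  c  b  d
    0  0  0  0  0  0
  e 0  0  0  0  0  0
  e 0  0  0  0  0  0
  a 0  0  0  0  0  0
  d 0  0  1  1  1  1
  e 0  0  1  1  1  1
LCS: 'd'
LCS length = 1

1


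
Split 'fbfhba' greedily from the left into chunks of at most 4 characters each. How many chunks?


'fbfhba' has 6 characters.
Chunking with max size 4:
  Chunk 1: 'fbfh' (positions 0-3)
  Chunk 2: 'ba' (positions 4-5)
Total chunks: ceil(6 / 4) = 2

2


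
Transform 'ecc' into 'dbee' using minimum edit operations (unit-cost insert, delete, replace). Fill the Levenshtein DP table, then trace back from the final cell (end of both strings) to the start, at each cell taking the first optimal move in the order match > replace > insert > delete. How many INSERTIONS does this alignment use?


Edit distance = 4. Backtracking from cell (3, 4) with preference match > replace > insert > delete,
then listing the resulting alignment 'ecc' -> 'dbee' left to right:
  Step 1: insert 'd' [insertion #1]
  Step 2: replace e->b
  Step 3: replace c->e
  Step 4: replace c->e
Total insertions: 1

1


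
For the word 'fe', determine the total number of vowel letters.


Scanning each character of 'fe':
  Position 1: 'f' -> consonant (running count: 0)
  Position 2: 'e' -> vowel (running count: 1)
Total vowels: 1

1


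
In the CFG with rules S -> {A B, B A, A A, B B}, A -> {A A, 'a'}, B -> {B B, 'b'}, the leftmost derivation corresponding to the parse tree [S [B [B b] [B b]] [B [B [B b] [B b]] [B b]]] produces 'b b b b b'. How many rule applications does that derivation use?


Every bracketed nonterminal node [X ...] in the tree is produced by exactly one rule application.
Reading the tree off as a leftmost derivation:
  Step 1: S  =>  B B   (applied S -> B B)
  Step 2: B B  =>  B B B   (applied B -> B B)
  Step 3: B B B  =>  b B B   (applied B -> b)
  Step 4: b B B  =>  b b B   (applied B -> b)
  Step 5: b b B  =>  b b B B   (applied B -> B B)
  Step 6: b b B B  =>  b b B B B   (applied B -> B B)
  Step 7: b b B B B  =>  b b b B B   (applied B -> b)
  Step 8: b b b B B  =>  b b b b B   (applied B -> b)
  Step 9: b b b b B  =>  b b b b b   (applied B -> b)
Final yield: b b b b b
Total rewrite steps: 9

9


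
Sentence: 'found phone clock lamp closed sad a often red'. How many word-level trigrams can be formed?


Word trigrams from [9] words:
  Trigram 1: (found phone clock)
  Trigram 2: (phone clock lamp)
  Trigram 3: (clock lamp closed)
  Trigram 4: (lamp closed sad)
  Trigram 5: (closed sad a)
  Trigram 6: (sad a often)
  Trigram 7: (a often red)
Total word trigrams: 9 - 2 = 7

7


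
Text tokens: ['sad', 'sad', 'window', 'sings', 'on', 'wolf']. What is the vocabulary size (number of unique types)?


Listing all tokens and tracking unique types:
  Token 1: 'sad' -> NEW (unique so far: 1)
  Token 2: 'sad' -> duplicate (unique so far: 1)
  Token 3: 'window' -> NEW (unique so far: 2)
  Token 4: 'sings' -> NEW (unique so far: 3)
  Token 5: 'on' -> NEW (unique so far: 4)
  Token 6: 'wolf' -> NEW (unique so far: 5)
Unique types: ('on', 'sad', 'sings', 'window', 'wolf')
Vocabulary size: 5

5


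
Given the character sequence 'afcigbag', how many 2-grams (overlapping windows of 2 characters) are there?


String 'afcigbag' has length L = 8.
Number of overlapping n-grams = L - n + 1
Substituting: 8 - 2 + 1 = 7

7


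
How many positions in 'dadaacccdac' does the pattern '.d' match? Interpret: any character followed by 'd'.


Pattern: .d means any character followed by 'd'.
Scanning 'dadaacccdac' position-by-position:
  Pos 0: window 'da' -> no
  Pos 1: window 'ad' -> MATCH
  Pos 2: window 'da' -> no
  Pos 3: window 'aa' -> no
  Pos 4: window 'ac' -> no
  Pos 5: window 'cc' -> no
  Pos 6: window 'cc' -> no
  Pos 7: window 'cd' -> MATCH
  Pos 8: window 'da' -> no
  Pos 9: window 'ac' -> no
  Pos 10: window 'c' -> no
Total matches: 2

2


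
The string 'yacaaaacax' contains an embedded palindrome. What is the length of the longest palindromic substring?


Scanning 'yacaaaacax' for palindromic substrings.
Substring at positions 1-8: 'acaaaaca'.
Check: reverse('acaaaaca') = 'acaaaaca' -> palindrome confirmed.
Neighbouring characters ('y' / 'x') break symmetry, so it cannot extend further.
No longer palindromic substring exists; longest length = 8

8


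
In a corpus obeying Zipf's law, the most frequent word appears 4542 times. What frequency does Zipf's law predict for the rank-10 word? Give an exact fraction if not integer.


Zipf's law: freq(rank) = f1 / rank
f1 = 4542, rank = 10
freq = 4542 / 10
GCD(4542, 10) = 2
Simplified: 2271/5

2271/5


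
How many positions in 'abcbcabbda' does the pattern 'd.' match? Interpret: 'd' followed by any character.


Pattern: d. means 'd' followed by any character.
Scanning 'abcbcabbda' position-by-position:
  Pos 0: window 'ab' -> no
  Pos 1: window 'bc' -> no
  Pos 2: window 'cb' -> no
  Pos 3: window 'bc' -> no
  Pos 4: window 'ca' -> no
  Pos 5: window 'ab' -> no
  Pos 6: window 'bb' -> no
  Pos 7: window 'bd' -> no
  Pos 8: window 'da' -> MATCH
  Pos 9: window 'a' -> no
Total matches: 1

1


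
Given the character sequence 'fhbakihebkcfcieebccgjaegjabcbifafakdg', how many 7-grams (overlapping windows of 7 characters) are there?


String 'fhbakihebkcfcieebccgjaegjabcbifafakdg' has length L = 37.
Number of overlapping n-grams = L - n + 1
Substituting: 37 - 7 + 1 = 31

31


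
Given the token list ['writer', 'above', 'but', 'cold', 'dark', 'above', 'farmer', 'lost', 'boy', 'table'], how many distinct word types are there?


Listing all tokens and tracking unique types:
  Token 1: 'writer' -> NEW (unique so far: 1)
  Token 2: 'above' -> NEW (unique so far: 2)
  Token 3: 'but' -> NEW (unique so far: 3)
  Token 4: 'cold' -> NEW (unique so far: 4)
  Token 5: 'dark' -> NEW (unique so far: 5)
  Token 6: 'above' -> duplicate (unique so far: 5)
  Token 7: 'farmer' -> NEW (unique so far: 6)
  Token 8: 'lost' -> NEW (unique so far: 7)
  Token 9: 'boy' -> NEW (unique so far: 8)
  Token 10: 'table' -> NEW (unique so far: 9)
Unique types: ('above', 'boy', 'but', 'cold', 'dark', 'farmer', 'lost', 'table', 'writer')
Vocabulary size: 9

9


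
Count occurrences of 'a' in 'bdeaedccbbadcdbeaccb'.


Scanning 'bdeaedccbbadcdbeaccb' for 'a':
  Position 3: 'a' -> MATCH (count: 1)
  Position 10: 'a' -> MATCH (count: 2)
  Position 16: 'a' -> MATCH (count: 3)
Total occurrences of 'a': 3

3


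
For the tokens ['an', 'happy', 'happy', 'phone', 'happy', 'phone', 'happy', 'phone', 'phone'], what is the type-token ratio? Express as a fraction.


Tokens: 9
Unique types: ('an', 'happy', 'phone') = 3
TTR = 3/9
Simplify: divide both by 3 -> 1/3
TTR = 1/3

1/3


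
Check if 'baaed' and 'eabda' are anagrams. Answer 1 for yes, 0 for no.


Sort characters of 'baaed': 'aabde'
Sort characters of 'eabda': 'aabde'
Sorted forms match -> they ARE anagrams
Result: 1

1


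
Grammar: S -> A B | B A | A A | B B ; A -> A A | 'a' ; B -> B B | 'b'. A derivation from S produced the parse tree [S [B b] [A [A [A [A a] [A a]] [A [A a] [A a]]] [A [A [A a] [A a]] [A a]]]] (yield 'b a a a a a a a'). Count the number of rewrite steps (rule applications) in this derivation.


Every bracketed nonterminal node [X ...] in the tree is produced by exactly one rule application.
Reading the tree off as a leftmost derivation:
  Step 1: S  =>  B A   (applied S -> B A)
  Step 2: B A  =>  b A   (applied B -> b)
  Step 3: b A  =>  b A A   (applied A -> A A)
  Step 4: b A A  =>  b A A A   (applied A -> A A)
  Step 5: b A A A  =>  b A A A A   (applied A -> A A)
  Step 6: b A A A A  =>  b a A A A   (applied A -> a)
  Step 7: b a A A A  =>  b a a A A   (applied A -> a)
  Step 8: b a a A A  =>  b a a A A A   (applied A -> A A)
  Step 9: b a a A A A  =>  b a a a A A   (applied A -> a)
  Step 10: b a a a A A  =>  b a a a a A   (applied A -> a)
  Step 11: b a a a a A  =>  b a a a a A A   (applied A -> A A)
  Step 12: b a a a a A A  =>  b a a a a A A A   (applied A -> A A)
  Step 13: b a a a a A A A  =>  b a a a a a A A   (applied A -> a)
  Step 14: b a a a a a A A  =>  b a a a a a a A   (applied A -> a)
  Step 15: b a a a a a a A  =>  b a a a a a a a   (applied A -> a)
Final yield: b a a a a a a a
Total rewrite steps: 15

15


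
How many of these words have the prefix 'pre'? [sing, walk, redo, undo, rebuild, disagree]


Checking each word for prefix 'pre':
  'sing' -> no (count: 0)
  'walk' -> no (count: 0)
  'redo' -> no (count: 0)
  'undo' -> no (count: 0)
  'rebuild' -> no (count: 0)
  'disagree' -> no (count: 0)
Total with prefix 'pre': 0

0


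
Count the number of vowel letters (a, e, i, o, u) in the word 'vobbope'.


Scanning each character of 'vobbope':
  Position 1: 'v' -> consonant (running count: 0)
  Position 2: 'o' -> vowel (running count: 1)
  Position 3: 'b' -> consonant (running count: 1)
  Position 4: 'b' -> consonant (running count: 1)
  Position 5: 'o' -> vowel (running count: 2)
  Position 6: 'p' -> consonant (running count: 2)
  Position 7: 'e' -> vowel (running count: 3)
Total vowels: 3

3


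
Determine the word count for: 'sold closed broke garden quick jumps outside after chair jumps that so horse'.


Counting words by splitting on spaces:
  Word 1: 'sold'
  Word 2: 'closed'
  Word 3: 'broke'
  Word 4: 'garden'
  Word 5: 'quick'
  Word 6: 'jumps'
  Word 7: 'outside'
  Word 8: 'after'
  Word 9: 'chair'
  Word 10: 'jumps'
  Word 11: 'that'
  Word 12: 'so'
  Word 13: 'horse'
Total words: 13

13


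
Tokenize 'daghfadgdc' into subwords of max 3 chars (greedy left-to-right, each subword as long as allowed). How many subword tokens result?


'daghfadgdc' has 10 characters.
Chunking with max size 3:
  Chunk 1: 'dag' (positions 0-2)
  Chunk 2: 'hfa' (positions 3-5)
  Chunk 3: 'dgd' (positions 6-8)
  Chunk 4: 'c' (positions 9-9)
Total chunks: ceil(10 / 3) = 4

4


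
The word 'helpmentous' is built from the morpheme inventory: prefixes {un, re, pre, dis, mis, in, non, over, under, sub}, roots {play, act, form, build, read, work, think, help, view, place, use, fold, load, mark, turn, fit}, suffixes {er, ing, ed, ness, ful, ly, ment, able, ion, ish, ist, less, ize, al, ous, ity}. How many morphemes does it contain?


Segmenting 'helpmentous' against the inventory:
  'help' -> root (morpheme 1)
  'ment' -> suffix (morpheme 2)
  'ous' -> suffix (morpheme 3)
Total morphemes: 3

3


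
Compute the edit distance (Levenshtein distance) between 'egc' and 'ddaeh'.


Building DP table for s1='egc' (len 3) and s2='ddaeh' (len 5):
       d  d  a  e  h
    0  1  2  3  4  5
  e 1  1  2  3  3  4
  g 2  2  2  3  4  4
  c 3  3  3  3  4  5
Edit distance = dp[3][5] = 5

5


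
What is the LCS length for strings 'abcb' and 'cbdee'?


DP table for LCS of 'abcb' and 'cbdee':
       c  b  d  e  e
    0  0  0  0  0  0
  a 0  0  0  0  0  0
  b 0  0  1  1  1  1
  c 0  1  1  1  1  1
  b 0  1  2  2  2  2
LCS: 'cb'
LCS length = 2

2


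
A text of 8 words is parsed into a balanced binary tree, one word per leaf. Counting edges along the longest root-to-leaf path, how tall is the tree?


In a balanced binary tree with n leaves the deepest leaf is ceil(log2(n)) edges below the root.
log2(8) = 3.0000
ceil(3.0000) = 3
height (edges) = 3

3


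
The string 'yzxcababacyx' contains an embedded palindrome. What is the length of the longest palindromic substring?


Scanning 'yzxcababacyx' for palindromic substrings.
Substring at positions 3-9: 'cababac'.
Check: reverse('cababac') = 'cababac' -> palindrome confirmed.
Neighbouring characters ('x' / 'y') break symmetry, so it cannot extend further.
No longer palindromic substring exists; longest length = 7

7


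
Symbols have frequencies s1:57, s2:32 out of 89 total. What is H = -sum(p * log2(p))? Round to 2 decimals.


Computing entropy H = -sum(p_i * log2(p_i)):
  s1: p = 57/89 = 0.6404, -p*log2(p) = 0.4117
  s2: p = 32/89 = 0.3596, -p*log2(p) = 0.5306
H = sum of terms = 0.9423
Rounded to 2 decimals: 0.94

0.94


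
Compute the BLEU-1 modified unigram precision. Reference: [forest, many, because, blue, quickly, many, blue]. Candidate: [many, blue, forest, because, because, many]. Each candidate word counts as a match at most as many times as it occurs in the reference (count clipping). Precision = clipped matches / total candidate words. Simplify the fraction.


Reference word counts: {'because': 1, 'blue': 2, 'forest': 1, 'many': 2, 'quickly': 1}
Checking each candidate word (with clipping):
  'many' -> in reference (ref count 2, used 1/2) -> match (matches: 1)
  'blue' -> in reference (ref count 2, used 1/2) -> match (matches: 2)
  'forest' -> in reference (ref count 1, used 1/1) -> match (matches: 3)
  'because' -> in reference (ref count 1, used 1/1) -> match (matches: 4)
  'because' -> ref count 1 already used up (1/1) -> clipped, no match (matches: 4)
  'many' -> in reference (ref count 2, used 2/2) -> match (matches: 5)
Clipped matches: 5, Candidate length: 6
Precision = 5/6

5/6


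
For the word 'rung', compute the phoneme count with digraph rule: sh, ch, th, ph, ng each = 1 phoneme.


Parsing 'rung' greedily, digraphs first:
  'r' -> consonant phoneme (phonemes so far: 1)
  'u' -> vowel phoneme (phonemes so far: 2)
  'ng' -> digraph (1 consonant phoneme) (phonemes so far: 3)
Total phonemes: 3

3


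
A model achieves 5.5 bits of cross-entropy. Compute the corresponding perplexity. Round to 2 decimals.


Perplexity formula: PP = 2^H
H = 5.5
PP = 2^5.5
Decompose: 2^5.5 = 2^5 * 2^0.5 = 2^5 * sqrt(2)
2^5 = 32, sqrt(2) ~ 1.4142136
PP ~ 32 * 1.4142136 = 45.2548352
Rounded to 2 decimals: 45.25

45.25


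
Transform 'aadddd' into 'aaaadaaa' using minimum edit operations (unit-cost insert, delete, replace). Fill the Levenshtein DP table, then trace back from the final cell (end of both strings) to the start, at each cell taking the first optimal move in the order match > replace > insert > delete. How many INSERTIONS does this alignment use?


Edit distance = 5. Backtracking from cell (6, 8) with preference match > replace > insert > delete,
then listing the resulting alignment 'aadddd' -> 'aaaadaaa' left to right:
  Step 1: insert 'a' [insertion #1]
  Step 2: insert 'a' [insertion #2]
  Step 3: keep 'a'
  Step 4: keep 'a'
  Step 5: keep 'd'
  Step 6: replace d->a
  Step 7: replace d->a
  Step 8: replace d->a
Total insertions: 2

2


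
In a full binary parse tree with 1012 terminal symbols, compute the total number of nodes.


Leaf nodes (terminals): 1012
Internal nodes = n - 1 = 1012 - 1 = 1011
Total = leaves + internal = 1012 + 1011 = 2023

2023


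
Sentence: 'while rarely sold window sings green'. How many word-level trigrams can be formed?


Word trigrams from [6] words:
  Trigram 1: (while rarely sold)
  Trigram 2: (rarely sold window)
  Trigram 3: (sold window sings)
  Trigram 4: (window sings green)
Total word trigrams: 6 - 2 = 4

4


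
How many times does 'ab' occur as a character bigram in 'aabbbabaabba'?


Scanning 'aabbbabaabba' for bigram 'ab':
  Position 0: 'aa' -> no
  Position 1: 'ab' -> MATCH
  Position 2: 'bb' -> no
  Position 3: 'bb' -> no
  Position 4: 'ba' -> no
  Position 5: 'ab' -> MATCH
  Position 6: 'ba' -> no
  Position 7: 'aa' -> no
  Position 8: 'ab' -> MATCH
  Position 9: 'bb' -> no
  Position 10: 'ba' -> no
Total matches: 3

3


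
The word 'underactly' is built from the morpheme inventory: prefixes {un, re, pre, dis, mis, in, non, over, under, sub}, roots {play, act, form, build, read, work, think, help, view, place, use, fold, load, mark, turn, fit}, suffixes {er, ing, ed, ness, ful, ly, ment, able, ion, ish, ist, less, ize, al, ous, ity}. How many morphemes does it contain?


Segmenting 'underactly' against the inventory:
  'under' -> prefix (morpheme 1)
  'act' -> root (morpheme 2)
  'ly' -> suffix (morpheme 3)
Total morphemes: 3

3


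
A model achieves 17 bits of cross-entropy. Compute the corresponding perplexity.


Perplexity formula: PP = 2^H
H = 17
PP = 2^17
PP = 2^17 = 131072

131072


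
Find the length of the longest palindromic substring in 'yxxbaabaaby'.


Scanning 'yxxbaabaaby' for palindromic substrings.
Substring at positions 3-9: 'baabaab'.
Check: reverse('baabaab') = 'baabaab' -> palindrome confirmed.
Neighbouring characters ('x' / 'y') break symmetry, so it cannot extend further.
No longer palindromic substring exists; longest length = 7

7


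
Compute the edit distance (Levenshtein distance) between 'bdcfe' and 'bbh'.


Building DP table for s1='bdcfe' (len 5) and s2='bbh' (len 3):
       b  b  h
    0  1  2  3
  b 1  0  1  2
  d 2  1  1  2
  c 3  2  2  2
  f 4  3  3  3
  e 5  4  4  4
Edit distance = dp[5][3] = 4

4


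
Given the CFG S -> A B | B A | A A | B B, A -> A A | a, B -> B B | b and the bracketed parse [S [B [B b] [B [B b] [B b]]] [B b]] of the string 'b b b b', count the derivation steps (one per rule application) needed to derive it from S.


Every bracketed nonterminal node [X ...] in the tree is produced by exactly one rule application.
Reading the tree off as a leftmost derivation:
  Step 1: S  =>  B B   (applied S -> B B)
  Step 2: B B  =>  B B B   (applied B -> B B)
  Step 3: B B B  =>  b B B   (applied B -> b)
  Step 4: b B B  =>  b B B B   (applied B -> B B)
  Step 5: b B B B  =>  b b B B   (applied B -> b)
  Step 6: b b B B  =>  b b b B   (applied B -> b)
  Step 7: b b b B  =>  b b b b   (applied B -> b)
Final yield: b b b b
Total rewrite steps: 7

7


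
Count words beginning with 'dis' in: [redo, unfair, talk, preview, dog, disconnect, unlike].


Checking each word for prefix 'dis':
  'redo' -> no (count: 0)
  'unfair' -> no (count: 0)
  'talk' -> no (count: 0)
  'preview' -> no (count: 0)
  'dog' -> no (count: 0)
  'disconnect' -> YES, starts with 'dis' (count: 1)
  'unlike' -> no (count: 1)
Total with prefix 'dis': 1

1


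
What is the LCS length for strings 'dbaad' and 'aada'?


DP table for LCS of 'dbaad' and 'aada':
       a  a  d  a
    0  0  0  0  0
  d 0  0  0  1  1
  b 0  0  0  1  1
  a 0  1  1  1  2
  a 0  1  2  2  2
  d 0  1  2  3  3
LCS: 'aad'
LCS length = 3

3


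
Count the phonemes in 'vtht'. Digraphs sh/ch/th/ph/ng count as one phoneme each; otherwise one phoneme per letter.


Parsing 'vtht' greedily, digraphs first:
  'v' -> consonant phoneme (phonemes so far: 1)
  'th' -> digraph (1 consonant phoneme) (phonemes so far: 2)
  't' -> consonant phoneme (phonemes so far: 3)
Total phonemes: 3

3


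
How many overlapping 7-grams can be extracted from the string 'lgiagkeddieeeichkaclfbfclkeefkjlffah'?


String 'lgiagkeddieeeichkaclfbfclkeefkjlffah' has length L = 36.
Number of overlapping n-grams = L - n + 1
Substituting: 36 - 7 + 1 = 30

30


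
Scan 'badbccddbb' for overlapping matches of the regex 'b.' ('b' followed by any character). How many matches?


Pattern: b. means 'b' followed by any character.
Scanning 'badbccddbb' position-by-position:
  Pos 0: window 'ba' -> MATCH
  Pos 1: window 'ad' -> no
  Pos 2: window 'db' -> no
  Pos 3: window 'bc' -> MATCH
  Pos 4: window 'cc' -> no
  Pos 5: window 'cd' -> no
  Pos 6: window 'dd' -> no
  Pos 7: window 'db' -> no
  Pos 8: window 'bb' -> MATCH
  Pos 9: window 'b' -> no
Total matches: 3

3


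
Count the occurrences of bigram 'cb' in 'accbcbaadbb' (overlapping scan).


Scanning 'accbcbaadbb' for bigram 'cb':
  Position 0: 'ac' -> no
  Position 1: 'cc' -> no
  Position 2: 'cb' -> MATCH
  Position 3: 'bc' -> no
  Position 4: 'cb' -> MATCH
  Position 5: 'ba' -> no
  Position 6: 'aa' -> no
  Position 7: 'ad' -> no
  Position 8: 'db' -> no
  Position 9: 'bb' -> no
Total matches: 2

2


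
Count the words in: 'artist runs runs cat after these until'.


Counting words by splitting on spaces:
  Word 1: 'artist'
  Word 2: 'runs'
  Word 3: 'runs'
  Word 4: 'cat'
  Word 5: 'after'
  Word 6: 'these'
  Word 7: 'until'
Total words: 7

7


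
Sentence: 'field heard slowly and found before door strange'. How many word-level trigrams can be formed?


Word trigrams from [8] words:
  Trigram 1: (field heard slowly)
  Trigram 2: (heard slowly and)
  Trigram 3: (slowly and found)
  Trigram 4: (and found before)
  Trigram 5: (found before door)
  Trigram 6: (before door strange)
Total word trigrams: 8 - 2 = 6

6


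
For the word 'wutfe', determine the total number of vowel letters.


Scanning each character of 'wutfe':
  Position 1: 'w' -> consonant (running count: 0)
  Position 2: 'u' -> vowel (running count: 1)
  Position 3: 't' -> consonant (running count: 1)
  Position 4: 'f' -> consonant (running count: 1)
  Position 5: 'e' -> vowel (running count: 2)
Total vowels: 2

2


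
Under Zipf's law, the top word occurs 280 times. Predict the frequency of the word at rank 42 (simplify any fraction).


Zipf's law: freq(rank) = f1 / rank
f1 = 280, rank = 42
freq = 280 / 42
GCD(280, 42) = 14
Simplified: 20/3

20/3


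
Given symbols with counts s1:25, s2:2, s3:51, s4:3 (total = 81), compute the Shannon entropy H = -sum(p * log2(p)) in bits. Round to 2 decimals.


Computing entropy H = -sum(p_i * log2(p_i)):
  s1: p = 25/81 = 0.3086, -p*log2(p) = 0.5235
  s2: p = 2/81 = 0.0247, -p*log2(p) = 0.1318
  s3: p = 51/81 = 0.6296, -p*log2(p) = 0.4202
  s4: p = 3/81 = 0.0370, -p*log2(p) = 0.1761
H = sum of terms = 1.2516
Rounded to 2 decimals: 1.25

1.25


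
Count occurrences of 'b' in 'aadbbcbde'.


Scanning 'aadbbcbde' for 'b':
  Position 3: 'b' -> MATCH (count: 1)
  Position 4: 'b' -> MATCH (count: 2)
  Position 6: 'b' -> MATCH (count: 3)
Total occurrences of 'b': 3

3


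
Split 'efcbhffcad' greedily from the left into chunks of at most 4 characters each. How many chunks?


'efcbhffcad' has 10 characters.
Chunking with max size 4:
  Chunk 1: 'efcb' (positions 0-3)
  Chunk 2: 'hffc' (positions 4-7)
  Chunk 3: 'ad' (positions 8-9)
Total chunks: ceil(10 / 4) = 3

3


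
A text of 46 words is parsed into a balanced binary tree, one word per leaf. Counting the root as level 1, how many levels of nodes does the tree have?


In a balanced binary tree with n leaves the deepest leaf is ceil(log2(n)) edges below the root,
so counting node levels inclusive of root and leaves gives ceil(log2(n)) + 1 levels.
log2(46) = 5.5236
ceil(5.5236) = 6
levels = 6 + 1 = 7

7


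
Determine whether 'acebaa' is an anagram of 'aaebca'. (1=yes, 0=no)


Sort characters of 'acebaa': 'aaabce'
Sort characters of 'aaebca': 'aaabce'
Sorted forms match -> they ARE anagrams
Result: 1

1


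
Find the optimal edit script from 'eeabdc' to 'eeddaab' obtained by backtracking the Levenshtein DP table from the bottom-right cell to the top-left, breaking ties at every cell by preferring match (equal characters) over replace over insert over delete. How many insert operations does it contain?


Edit distance = 5. Backtracking from cell (6, 7) with preference match > replace > insert > delete,
then listing the resulting alignment 'eeabdc' -> 'eeddaab' left to right:
  Step 1: keep 'e'
  Step 2: keep 'e'
  Step 3: insert 'd' [insertion #1]
  Step 4: replace a->d
  Step 5: replace b->a
  Step 6: replace d->a
  Step 7: replace c->b
Total insertions: 1

1


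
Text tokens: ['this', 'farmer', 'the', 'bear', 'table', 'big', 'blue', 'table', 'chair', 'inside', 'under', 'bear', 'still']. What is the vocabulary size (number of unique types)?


Listing all tokens and tracking unique types:
  Token 1: 'this' -> NEW (unique so far: 1)
  Token 2: 'farmer' -> NEW (unique so far: 2)
  Token 3: 'the' -> NEW (unique so far: 3)
  Token 4: 'bear' -> NEW (unique so far: 4)
  Token 5: 'table' -> NEW (unique so far: 5)
  Token 6: 'big' -> NEW (unique so far: 6)
  Token 7: 'blue' -> NEW (unique so far: 7)
  Token 8: 'table' -> duplicate (unique so far: 7)
  Token 9: 'chair' -> NEW (unique so far: 8)
  Token 10: 'inside' -> NEW (unique so far: 9)
  Token 11: 'under' -> NEW (unique so far: 10)
  Token 12: 'bear' -> duplicate (unique so far: 10)
  Token 13: 'still' -> NEW (unique so far: 11)
Unique types: ('bear', 'big', 'blue', 'chair', 'farmer', 'inside', 'still', 'table', 'the', 'this', 'under')
Vocabulary size: 11

11


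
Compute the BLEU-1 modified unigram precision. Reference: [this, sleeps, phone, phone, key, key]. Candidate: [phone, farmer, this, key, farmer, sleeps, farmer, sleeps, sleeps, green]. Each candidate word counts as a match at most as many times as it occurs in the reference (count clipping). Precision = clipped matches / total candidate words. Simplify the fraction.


Reference word counts: {'key': 2, 'phone': 2, 'sleeps': 1, 'this': 1}
Checking each candidate word (with clipping):
  'phone' -> in reference (ref count 2, used 1/2) -> match (matches: 1)
  'farmer' -> not in reference -> no match (matches: 1)
  'this' -> in reference (ref count 1, used 1/1) -> match (matches: 2)
  'key' -> in reference (ref count 2, used 1/2) -> match (matches: 3)
  'farmer' -> not in reference -> no match (matches: 3)
  'sleeps' -> in reference (ref count 1, used 1/1) -> match (matches: 4)
  'farmer' -> not in reference -> no match (matches: 4)
  'sleeps' -> ref count 1 already used up (1/1) -> clipped, no match (matches: 4)
  'sleeps' -> ref count 1 already used up (1/1) -> clipped, no match (matches: 4)
  'green' -> not in reference -> no match (matches: 4)
Clipped matches: 4, Candidate length: 10
Precision = 4/10 = 2/5

2/5


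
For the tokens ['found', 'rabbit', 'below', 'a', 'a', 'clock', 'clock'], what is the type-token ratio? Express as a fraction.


Tokens: 7
Unique types: ('a', 'below', 'clock', 'found', 'rabbit') = 5
TTR = 5/7
Already in lowest terms.

5/7


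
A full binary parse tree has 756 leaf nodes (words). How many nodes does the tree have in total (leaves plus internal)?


Leaf nodes (terminals): 756
Internal nodes = n - 1 = 756 - 1 = 755
Total = leaves + internal = 756 + 755 = 1511

1511


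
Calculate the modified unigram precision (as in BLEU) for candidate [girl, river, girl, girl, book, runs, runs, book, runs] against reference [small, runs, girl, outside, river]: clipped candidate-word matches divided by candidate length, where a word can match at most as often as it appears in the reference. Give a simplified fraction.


Reference word counts: {'girl': 1, 'outside': 1, 'river': 1, 'runs': 1, 'small': 1}
Checking each candidate word (with clipping):
  'girl' -> in reference (ref count 1, used 1/1) -> match (matches: 1)
  'river' -> in reference (ref count 1, used 1/1) -> match (matches: 2)
  'girl' -> ref count 1 already used up (1/1) -> clipped, no match (matches: 2)
  'girl' -> ref count 1 already used up (1/1) -> clipped, no match (matches: 2)
  'book' -> not in reference -> no match (matches: 2)
  'runs' -> in reference (ref count 1, used 1/1) -> match (matches: 3)
  'runs' -> ref count 1 already used up (1/1) -> clipped, no match (matches: 3)
  'book' -> not in reference -> no match (matches: 3)
  'runs' -> ref count 1 already used up (1/1) -> clipped, no match (matches: 3)
Clipped matches: 3, Candidate length: 9
Precision = 3/9 = 1/3

1/3


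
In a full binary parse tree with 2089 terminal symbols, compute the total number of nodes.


Leaf nodes (terminals): 2089
Internal nodes = n - 1 = 2089 - 1 = 2088
Total = leaves + internal = 2089 + 2088 = 4177

4177


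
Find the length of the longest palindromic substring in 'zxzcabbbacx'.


Scanning 'zxzcabbbacx' for palindromic substrings.
Substring at positions 3-9: 'cabbbac'.
Check: reverse('cabbbac') = 'cabbbac' -> palindrome confirmed.
Neighbouring characters ('z' / 'x') break symmetry, so it cannot extend further.
No longer palindromic substring exists; longest length = 7

7


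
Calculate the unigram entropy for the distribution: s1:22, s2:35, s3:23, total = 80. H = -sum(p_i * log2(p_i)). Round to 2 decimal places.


Computing entropy H = -sum(p_i * log2(p_i)):
  s1: p = 22/80 = 0.2750, -p*log2(p) = 0.5122
  s2: p = 35/80 = 0.4375, -p*log2(p) = 0.5218
  s3: p = 23/80 = 0.2875, -p*log2(p) = 0.5170
H = sum of terms = 1.5510
Rounded to 2 decimals: 1.55

1.55


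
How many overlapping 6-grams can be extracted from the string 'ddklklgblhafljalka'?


String 'ddklklgblhafljalka' has length L = 18.
Number of overlapping n-grams = L - n + 1
Substituting: 18 - 6 + 1 = 13

13


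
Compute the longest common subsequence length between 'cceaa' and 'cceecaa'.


DP table for LCS of 'cceaa' and 'cceecaa':
       c  c  e  e  c  a  a
    0  0  0  0  0  0  0  0
  c 0  1  1  1  1  1  1  1
  c 0  1  2  2  2  2  2  2
  e 0  1  2  3  3  3  3  3
  a 0  1  2  3  3  3  4  4
  a 0  1  2  3  3  3  4  5
LCS: 'cceaa'
LCS length = 5

5


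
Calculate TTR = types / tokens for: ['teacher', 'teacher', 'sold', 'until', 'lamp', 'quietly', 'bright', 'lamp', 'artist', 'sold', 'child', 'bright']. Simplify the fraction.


Tokens: 12
Unique types: ('artist', 'bright', 'child', 'lamp', 'quietly', 'sold', 'teacher', 'until') = 8
TTR = 8/12
Simplify: divide both by 4 -> 2/3
TTR = 2/3

2/3


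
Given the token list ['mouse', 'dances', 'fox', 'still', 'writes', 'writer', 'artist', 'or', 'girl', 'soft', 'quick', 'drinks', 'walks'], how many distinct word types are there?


Listing all tokens and tracking unique types:
  Token 1: 'mouse' -> NEW (unique so far: 1)
  Token 2: 'dances' -> NEW (unique so far: 2)
  Token 3: 'fox' -> NEW (unique so far: 3)
  Token 4: 'still' -> NEW (unique so far: 4)
  Token 5: 'writes' -> NEW (unique so far: 5)
  Token 6: 'writer' -> NEW (unique so far: 6)
  Token 7: 'artist' -> NEW (unique so far: 7)
  Token 8: 'or' -> NEW (unique so far: 8)
  Token 9: 'girl' -> NEW (unique so far: 9)
  Token 10: 'soft' -> NEW (unique so far: 10)
  Token 11: 'quick' -> NEW (unique so far: 11)
  Token 12: 'drinks' -> NEW (unique so far: 12)
  Token 13: 'walks' -> NEW (unique so far: 13)
Unique types: ('artist', 'dances', 'drinks', 'fox', 'girl', 'mouse', 'or', 'quick', 'soft', 'still', 'walks', 'writer', 'writes')
Vocabulary size: 13

13


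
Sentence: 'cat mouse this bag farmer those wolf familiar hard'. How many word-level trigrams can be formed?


Word trigrams from [9] words:
  Trigram 1: (cat mouse this)
  Trigram 2: (mouse this bag)
  Trigram 3: (this bag farmer)
  Trigram 4: (bag farmer those)
  Trigram 5: (farmer those wolf)
  Trigram 6: (those wolf familiar)
  Trigram 7: (wolf familiar hard)
Total word trigrams: 9 - 2 = 7

7
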